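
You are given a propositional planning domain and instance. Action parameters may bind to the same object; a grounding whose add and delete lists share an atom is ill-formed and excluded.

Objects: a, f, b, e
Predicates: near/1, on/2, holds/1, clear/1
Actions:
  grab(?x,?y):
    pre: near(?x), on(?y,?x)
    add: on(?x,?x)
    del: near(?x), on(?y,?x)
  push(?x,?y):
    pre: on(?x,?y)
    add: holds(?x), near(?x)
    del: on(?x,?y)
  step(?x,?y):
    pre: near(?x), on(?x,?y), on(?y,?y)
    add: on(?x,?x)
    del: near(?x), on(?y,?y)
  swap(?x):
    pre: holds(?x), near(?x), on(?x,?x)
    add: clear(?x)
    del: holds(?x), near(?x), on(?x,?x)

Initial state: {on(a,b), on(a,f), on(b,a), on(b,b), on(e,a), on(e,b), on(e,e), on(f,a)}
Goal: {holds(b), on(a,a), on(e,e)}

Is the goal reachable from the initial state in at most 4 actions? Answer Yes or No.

Yes

1. push(a,f)  →  {holds(a), near(a), on(a,b), on(b,a), on(b,b), on(e,a), on(e,b), on(e,e), on(f,a)}
2. grab(a,f)  →  {holds(a), on(a,a), on(a,b), on(b,a), on(b,b), on(e,a), on(e,b), on(e,e)}
3. push(b,a)  →  {holds(a), holds(b), near(b), on(a,a), on(a,b), on(b,b), on(e,a), on(e,b), on(e,e)}
optimal plan length = 3; 3 ≤ 4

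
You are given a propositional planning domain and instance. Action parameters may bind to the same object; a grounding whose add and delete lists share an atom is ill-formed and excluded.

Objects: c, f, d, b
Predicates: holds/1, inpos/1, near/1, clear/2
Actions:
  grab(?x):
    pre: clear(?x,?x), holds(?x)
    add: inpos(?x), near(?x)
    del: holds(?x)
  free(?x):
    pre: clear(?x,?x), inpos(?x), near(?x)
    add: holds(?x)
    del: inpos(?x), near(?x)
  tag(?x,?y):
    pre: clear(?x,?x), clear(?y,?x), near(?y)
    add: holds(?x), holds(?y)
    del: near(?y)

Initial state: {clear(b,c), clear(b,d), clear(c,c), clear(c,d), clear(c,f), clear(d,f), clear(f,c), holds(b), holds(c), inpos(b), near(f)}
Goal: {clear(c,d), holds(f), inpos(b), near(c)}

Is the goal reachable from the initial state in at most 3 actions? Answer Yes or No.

1. grab(c)  →  {clear(b,c), clear(b,d), clear(c,c), clear(c,d), clear(c,f), clear(d,f), clear(f,c), holds(b), inpos(b), inpos(c), near(c), near(f)}
2. tag(c,f)  →  {clear(b,c), clear(b,d), clear(c,c), clear(c,d), clear(c,f), clear(d,f), clear(f,c), holds(b), holds(c), holds(f), inpos(b), inpos(c), near(c)}
optimal plan length = 2; 2 ≤ 3

Yes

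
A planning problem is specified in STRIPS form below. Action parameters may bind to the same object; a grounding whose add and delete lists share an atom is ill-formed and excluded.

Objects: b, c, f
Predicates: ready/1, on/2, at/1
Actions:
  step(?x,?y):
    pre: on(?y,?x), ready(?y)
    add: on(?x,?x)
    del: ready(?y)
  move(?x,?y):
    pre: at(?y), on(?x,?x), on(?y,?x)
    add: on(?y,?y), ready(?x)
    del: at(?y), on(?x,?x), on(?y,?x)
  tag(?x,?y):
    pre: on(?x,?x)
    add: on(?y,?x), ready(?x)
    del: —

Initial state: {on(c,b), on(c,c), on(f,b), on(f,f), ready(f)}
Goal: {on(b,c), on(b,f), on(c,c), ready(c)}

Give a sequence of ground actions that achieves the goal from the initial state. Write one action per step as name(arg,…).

tag(c,b); tag(f,b)

1. tag(c,b)  →  {on(b,c), on(c,b), on(c,c), on(f,b), on(f,f), ready(c), ready(f)}
2. tag(f,b)  →  {on(b,c), on(b,f), on(c,b), on(c,c), on(f,b), on(f,f), ready(c), ready(f)}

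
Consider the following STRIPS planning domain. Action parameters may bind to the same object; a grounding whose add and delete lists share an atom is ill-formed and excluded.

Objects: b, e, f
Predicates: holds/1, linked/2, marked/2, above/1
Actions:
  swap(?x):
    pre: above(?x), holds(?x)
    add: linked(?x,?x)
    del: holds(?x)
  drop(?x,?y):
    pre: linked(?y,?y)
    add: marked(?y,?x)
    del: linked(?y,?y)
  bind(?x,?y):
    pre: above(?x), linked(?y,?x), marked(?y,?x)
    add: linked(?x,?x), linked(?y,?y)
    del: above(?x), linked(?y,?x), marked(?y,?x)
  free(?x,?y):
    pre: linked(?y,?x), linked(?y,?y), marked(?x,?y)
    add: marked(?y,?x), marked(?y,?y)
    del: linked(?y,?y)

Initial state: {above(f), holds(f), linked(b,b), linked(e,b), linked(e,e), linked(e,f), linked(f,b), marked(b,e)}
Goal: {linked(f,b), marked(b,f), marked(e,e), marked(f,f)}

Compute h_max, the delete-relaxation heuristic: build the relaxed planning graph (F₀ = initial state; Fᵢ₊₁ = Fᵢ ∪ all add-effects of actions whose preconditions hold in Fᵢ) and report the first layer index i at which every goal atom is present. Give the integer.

F0 = init (8 atoms)
F1 = F0 ∪ {linked(f,f), marked(b,b), marked(b,f), marked(e,b), marked(e,e), marked(e,f)}  (14 atoms)
F2 = F1 ∪ {marked(f,b), marked(f,e), marked(f,f)}  (17 atoms)
goal ⊆ F2  ⇒  h_max = 2

2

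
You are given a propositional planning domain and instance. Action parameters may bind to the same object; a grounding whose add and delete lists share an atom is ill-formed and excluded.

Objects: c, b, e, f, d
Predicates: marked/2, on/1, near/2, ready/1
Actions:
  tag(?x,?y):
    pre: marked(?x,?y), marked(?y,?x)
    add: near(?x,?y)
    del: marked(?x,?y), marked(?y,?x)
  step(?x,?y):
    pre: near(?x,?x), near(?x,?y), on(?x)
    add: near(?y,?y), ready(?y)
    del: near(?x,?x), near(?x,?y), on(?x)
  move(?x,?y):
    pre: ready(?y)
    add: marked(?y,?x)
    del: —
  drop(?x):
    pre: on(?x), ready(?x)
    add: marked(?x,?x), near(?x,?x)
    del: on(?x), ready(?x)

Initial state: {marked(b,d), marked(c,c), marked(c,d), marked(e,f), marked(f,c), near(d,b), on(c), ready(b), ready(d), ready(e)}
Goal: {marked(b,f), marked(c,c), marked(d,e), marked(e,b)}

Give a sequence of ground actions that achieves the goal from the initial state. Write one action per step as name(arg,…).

move(b,e); move(e,d); move(f,b)

1. move(b,e)  →  {marked(b,d), marked(c,c), marked(c,d), marked(e,b), marked(e,f), marked(f,c), near(d,b), on(c), ready(b), ready(d), ready(e)}
2. move(e,d)  →  {marked(b,d), marked(c,c), marked(c,d), marked(d,e), marked(e,b), marked(e,f), marked(f,c), near(d,b), on(c), ready(b), ready(d), ready(e)}
3. move(f,b)  →  {marked(b,d), marked(b,f), marked(c,c), marked(c,d), marked(d,e), marked(e,b), marked(e,f), marked(f,c), near(d,b), on(c), ready(b), ready(d), ready(e)}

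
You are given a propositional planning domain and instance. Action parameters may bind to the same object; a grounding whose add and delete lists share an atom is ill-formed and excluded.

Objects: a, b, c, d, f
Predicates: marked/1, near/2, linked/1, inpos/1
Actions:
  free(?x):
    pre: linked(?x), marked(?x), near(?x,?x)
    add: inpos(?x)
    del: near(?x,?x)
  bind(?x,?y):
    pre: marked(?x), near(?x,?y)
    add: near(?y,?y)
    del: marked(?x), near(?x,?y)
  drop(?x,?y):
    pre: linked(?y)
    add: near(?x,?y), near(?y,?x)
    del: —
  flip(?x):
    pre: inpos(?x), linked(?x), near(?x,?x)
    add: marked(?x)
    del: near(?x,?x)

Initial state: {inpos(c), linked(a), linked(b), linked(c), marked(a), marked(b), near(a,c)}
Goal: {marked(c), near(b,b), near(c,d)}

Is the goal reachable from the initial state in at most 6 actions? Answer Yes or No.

1. bind(a,c)  →  {inpos(c), linked(a), linked(b), linked(c), marked(b), near(c,c)}
2. drop(b,b)  →  {inpos(c), linked(a), linked(b), linked(c), marked(b), near(b,b), near(c,c)}
3. drop(d,c)  →  {inpos(c), linked(a), linked(b), linked(c), marked(b), near(b,b), near(c,c), near(c,d), near(d,c)}
4. flip(c)  →  {inpos(c), linked(a), linked(b), linked(c), marked(b), marked(c), near(b,b), near(c,d), near(d,c)}
optimal plan length = 4; 4 ≤ 6

Yes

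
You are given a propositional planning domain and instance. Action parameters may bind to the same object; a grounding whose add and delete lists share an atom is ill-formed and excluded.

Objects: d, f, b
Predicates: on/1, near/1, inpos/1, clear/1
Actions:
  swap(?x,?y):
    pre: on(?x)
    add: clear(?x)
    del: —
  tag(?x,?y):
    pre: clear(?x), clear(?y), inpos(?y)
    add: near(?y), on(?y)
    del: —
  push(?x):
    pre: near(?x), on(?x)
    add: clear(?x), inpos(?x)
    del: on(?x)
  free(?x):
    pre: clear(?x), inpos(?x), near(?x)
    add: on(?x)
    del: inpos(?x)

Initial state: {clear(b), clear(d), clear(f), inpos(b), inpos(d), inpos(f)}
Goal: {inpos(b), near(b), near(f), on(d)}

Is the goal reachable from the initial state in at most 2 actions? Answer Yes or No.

No

1. tag(d,d)  →  {clear(b), clear(d), clear(f), inpos(b), inpos(d), inpos(f), near(d), on(d)}
2. tag(d,f)  →  {clear(b), clear(d), clear(f), inpos(b), inpos(d), inpos(f), near(d), near(f), on(d), on(f)}
3. tag(d,b)  →  {clear(b), clear(d), clear(f), inpos(b), inpos(d), inpos(f), near(b), near(d), near(f), on(b), on(d), on(f)}
optimal plan length = 3; 3 > 2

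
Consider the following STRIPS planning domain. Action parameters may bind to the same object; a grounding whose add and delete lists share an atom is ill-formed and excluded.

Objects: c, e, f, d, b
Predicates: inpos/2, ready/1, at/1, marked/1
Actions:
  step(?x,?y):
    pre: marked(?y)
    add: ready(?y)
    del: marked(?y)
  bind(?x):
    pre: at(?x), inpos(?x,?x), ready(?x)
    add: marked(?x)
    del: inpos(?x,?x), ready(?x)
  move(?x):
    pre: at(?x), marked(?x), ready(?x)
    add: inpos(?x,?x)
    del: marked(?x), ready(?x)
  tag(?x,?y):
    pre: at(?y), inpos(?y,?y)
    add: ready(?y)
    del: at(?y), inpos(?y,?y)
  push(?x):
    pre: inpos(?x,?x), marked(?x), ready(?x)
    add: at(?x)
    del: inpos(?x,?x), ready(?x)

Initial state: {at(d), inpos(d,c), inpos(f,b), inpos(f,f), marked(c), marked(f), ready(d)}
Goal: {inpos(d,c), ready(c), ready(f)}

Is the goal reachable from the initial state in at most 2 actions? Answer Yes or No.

1. step(c,c)  →  {at(d), inpos(d,c), inpos(f,b), inpos(f,f), marked(f), ready(c), ready(d)}
2. step(c,f)  →  {at(d), inpos(d,c), inpos(f,b), inpos(f,f), ready(c), ready(d), ready(f)}
optimal plan length = 2; 2 ≤ 2

Yes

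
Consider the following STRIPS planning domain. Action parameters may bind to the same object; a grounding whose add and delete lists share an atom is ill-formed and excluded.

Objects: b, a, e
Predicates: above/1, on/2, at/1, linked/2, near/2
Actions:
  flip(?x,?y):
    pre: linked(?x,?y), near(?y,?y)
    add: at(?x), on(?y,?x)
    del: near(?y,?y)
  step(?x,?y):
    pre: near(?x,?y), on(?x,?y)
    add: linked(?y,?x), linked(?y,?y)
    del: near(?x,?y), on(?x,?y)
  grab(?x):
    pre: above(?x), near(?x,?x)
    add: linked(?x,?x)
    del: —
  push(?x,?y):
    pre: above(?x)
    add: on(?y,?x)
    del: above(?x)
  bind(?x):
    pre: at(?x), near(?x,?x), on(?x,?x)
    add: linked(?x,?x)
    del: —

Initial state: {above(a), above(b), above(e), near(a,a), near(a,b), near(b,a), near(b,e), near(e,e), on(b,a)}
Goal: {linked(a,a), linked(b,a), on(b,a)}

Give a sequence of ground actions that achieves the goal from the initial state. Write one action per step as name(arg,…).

1. grab(a)  →  {above(a), above(b), above(e), linked(a,a), near(a,a), near(a,b), near(b,a), near(b,e), near(e,e), on(b,a)}
2. push(b,a)  →  {above(a), above(e), linked(a,a), near(a,a), near(a,b), near(b,a), near(b,e), near(e,e), on(a,b), on(b,a)}
3. step(a,b)  →  {above(a), above(e), linked(a,a), linked(b,a), linked(b,b), near(a,a), near(b,a), near(b,e), near(e,e), on(b,a)}

grab(a); push(b,a); step(a,b)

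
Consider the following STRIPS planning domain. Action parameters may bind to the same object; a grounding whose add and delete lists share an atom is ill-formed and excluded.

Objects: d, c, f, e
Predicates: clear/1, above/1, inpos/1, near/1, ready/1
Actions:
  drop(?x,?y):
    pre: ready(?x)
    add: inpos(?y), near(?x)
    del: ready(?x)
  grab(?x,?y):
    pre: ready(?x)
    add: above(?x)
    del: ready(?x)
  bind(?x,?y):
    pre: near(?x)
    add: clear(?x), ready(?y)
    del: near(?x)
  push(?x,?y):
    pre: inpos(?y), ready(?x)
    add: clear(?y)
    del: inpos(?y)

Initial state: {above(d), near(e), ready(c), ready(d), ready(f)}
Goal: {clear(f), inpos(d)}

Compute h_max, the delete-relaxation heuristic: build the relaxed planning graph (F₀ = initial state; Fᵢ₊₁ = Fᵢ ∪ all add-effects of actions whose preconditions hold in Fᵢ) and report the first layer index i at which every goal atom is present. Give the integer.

F0 = init (5 atoms)
F1 = F0 ∪ {above(c), above(f), clear(e), inpos(c), inpos(d), inpos(e), inpos(f), near(c), near(d), near(f), ready(e)}  (16 atoms)
F2 = F1 ∪ {above(e), clear(c), clear(d), clear(f)}  (20 atoms)
goal ⊆ F2  ⇒  h_max = 2

2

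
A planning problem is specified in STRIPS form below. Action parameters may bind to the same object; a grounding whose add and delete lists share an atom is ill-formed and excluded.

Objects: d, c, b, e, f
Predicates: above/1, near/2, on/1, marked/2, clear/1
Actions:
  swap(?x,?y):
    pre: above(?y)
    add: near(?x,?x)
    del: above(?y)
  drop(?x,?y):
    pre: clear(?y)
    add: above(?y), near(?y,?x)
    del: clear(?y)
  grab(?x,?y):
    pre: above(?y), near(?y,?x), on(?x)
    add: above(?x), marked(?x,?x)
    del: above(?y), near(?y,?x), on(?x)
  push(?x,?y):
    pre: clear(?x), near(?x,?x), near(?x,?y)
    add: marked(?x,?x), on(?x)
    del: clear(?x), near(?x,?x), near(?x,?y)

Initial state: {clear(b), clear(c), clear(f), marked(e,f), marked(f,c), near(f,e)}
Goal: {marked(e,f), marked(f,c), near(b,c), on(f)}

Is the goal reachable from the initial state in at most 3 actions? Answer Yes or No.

1. drop(c,b)  →  {above(b), clear(c), clear(f), marked(e,f), marked(f,c), near(b,c), near(f,e)}
2. swap(f,b)  →  {clear(c), clear(f), marked(e,f), marked(f,c), near(b,c), near(f,e), near(f,f)}
3. push(f,e)  →  {clear(c), marked(e,f), marked(f,c), marked(f,f), near(b,c), on(f)}
optimal plan length = 3; 3 ≤ 3

Yes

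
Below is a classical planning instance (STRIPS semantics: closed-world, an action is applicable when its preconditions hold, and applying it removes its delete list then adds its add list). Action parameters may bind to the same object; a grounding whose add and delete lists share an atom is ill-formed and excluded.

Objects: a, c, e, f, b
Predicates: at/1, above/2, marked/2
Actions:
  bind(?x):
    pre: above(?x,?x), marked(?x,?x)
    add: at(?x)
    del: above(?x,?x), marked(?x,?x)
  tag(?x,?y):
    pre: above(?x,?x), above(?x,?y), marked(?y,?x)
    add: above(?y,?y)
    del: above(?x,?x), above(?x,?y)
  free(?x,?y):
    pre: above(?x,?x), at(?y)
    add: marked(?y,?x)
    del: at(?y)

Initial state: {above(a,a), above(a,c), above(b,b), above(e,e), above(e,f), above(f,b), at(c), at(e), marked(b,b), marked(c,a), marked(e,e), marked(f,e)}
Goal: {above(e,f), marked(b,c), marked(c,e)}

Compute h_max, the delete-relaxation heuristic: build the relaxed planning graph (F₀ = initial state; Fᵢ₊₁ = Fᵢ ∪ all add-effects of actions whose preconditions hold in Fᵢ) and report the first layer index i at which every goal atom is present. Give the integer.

F0 = init (12 atoms)
F1 = F0 ∪ {above(c,c), above(f,f), at(b), marked(c,b), marked(c,e), marked(e,a), marked(e,b)}  (19 atoms)
F2 = F1 ∪ {marked(b,a), marked(b,c), marked(b,e), marked(b,f), marked(c,c), marked(c,f), marked(e,c), marked(e,f)}  (27 atoms)
goal ⊆ F2  ⇒  h_max = 2

2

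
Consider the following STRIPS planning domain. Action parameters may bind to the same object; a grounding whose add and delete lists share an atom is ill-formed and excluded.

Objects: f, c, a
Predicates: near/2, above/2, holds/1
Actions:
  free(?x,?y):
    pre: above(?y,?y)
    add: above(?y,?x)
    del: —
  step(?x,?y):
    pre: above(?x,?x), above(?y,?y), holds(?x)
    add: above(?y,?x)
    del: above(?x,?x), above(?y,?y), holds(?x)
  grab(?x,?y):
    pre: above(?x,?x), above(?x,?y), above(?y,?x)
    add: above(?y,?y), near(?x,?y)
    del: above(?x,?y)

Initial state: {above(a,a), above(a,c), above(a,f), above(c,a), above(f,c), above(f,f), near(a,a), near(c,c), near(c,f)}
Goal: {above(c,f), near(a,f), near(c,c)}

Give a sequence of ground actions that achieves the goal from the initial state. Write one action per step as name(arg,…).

free(a,f); grab(a,f); grab(a,c); free(f,c)

1. free(a,f)  →  {above(a,a), above(a,c), above(a,f), above(c,a), above(f,a), above(f,c), above(f,f), near(a,a), near(c,c), near(c,f)}
2. grab(a,f)  →  {above(a,a), above(a,c), above(c,a), above(f,a), above(f,c), above(f,f), near(a,a), near(a,f), near(c,c), near(c,f)}
3. grab(a,c)  →  {above(a,a), above(c,a), above(c,c), above(f,a), above(f,c), above(f,f), near(a,a), near(a,c), near(a,f), near(c,c), near(c,f)}
4. free(f,c)  →  {above(a,a), above(c,a), above(c,c), above(c,f), above(f,a), above(f,c), above(f,f), near(a,a), near(a,c), near(a,f), near(c,c), near(c,f)}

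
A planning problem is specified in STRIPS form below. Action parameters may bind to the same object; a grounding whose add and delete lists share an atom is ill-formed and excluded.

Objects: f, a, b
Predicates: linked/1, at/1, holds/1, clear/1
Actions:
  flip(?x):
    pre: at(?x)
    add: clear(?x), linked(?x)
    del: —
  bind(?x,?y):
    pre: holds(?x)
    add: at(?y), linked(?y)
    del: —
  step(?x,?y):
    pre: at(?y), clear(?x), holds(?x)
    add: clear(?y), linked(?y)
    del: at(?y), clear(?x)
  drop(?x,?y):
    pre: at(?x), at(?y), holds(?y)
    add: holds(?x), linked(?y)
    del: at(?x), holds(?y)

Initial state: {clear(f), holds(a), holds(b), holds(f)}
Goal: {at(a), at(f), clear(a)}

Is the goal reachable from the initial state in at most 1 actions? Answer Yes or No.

1. bind(f,f)  →  {at(f), clear(f), holds(a), holds(b), holds(f), linked(f)}
2. bind(f,a)  →  {at(a), at(f), clear(f), holds(a), holds(b), holds(f), linked(a), linked(f)}
3. flip(a)  →  {at(a), at(f), clear(a), clear(f), holds(a), holds(b), holds(f), linked(a), linked(f)}
optimal plan length = 3; 3 > 1

No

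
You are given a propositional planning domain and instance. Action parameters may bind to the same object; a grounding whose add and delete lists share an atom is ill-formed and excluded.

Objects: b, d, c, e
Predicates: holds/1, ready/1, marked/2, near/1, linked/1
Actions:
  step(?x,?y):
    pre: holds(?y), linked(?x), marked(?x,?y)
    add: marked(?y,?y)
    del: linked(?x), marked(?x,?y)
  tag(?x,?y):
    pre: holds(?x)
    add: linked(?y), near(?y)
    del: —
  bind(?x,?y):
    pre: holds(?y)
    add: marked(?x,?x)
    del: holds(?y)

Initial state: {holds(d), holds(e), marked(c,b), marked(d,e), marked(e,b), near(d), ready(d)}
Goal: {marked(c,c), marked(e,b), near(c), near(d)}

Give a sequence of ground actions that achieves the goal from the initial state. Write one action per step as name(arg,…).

1. tag(d,c)  →  {holds(d), holds(e), linked(c), marked(c,b), marked(d,e), marked(e,b), near(c), near(d), ready(d)}
2. bind(c,d)  →  {holds(e), linked(c), marked(c,b), marked(c,c), marked(d,e), marked(e,b), near(c), near(d), ready(d)}

tag(d,c); bind(c,d)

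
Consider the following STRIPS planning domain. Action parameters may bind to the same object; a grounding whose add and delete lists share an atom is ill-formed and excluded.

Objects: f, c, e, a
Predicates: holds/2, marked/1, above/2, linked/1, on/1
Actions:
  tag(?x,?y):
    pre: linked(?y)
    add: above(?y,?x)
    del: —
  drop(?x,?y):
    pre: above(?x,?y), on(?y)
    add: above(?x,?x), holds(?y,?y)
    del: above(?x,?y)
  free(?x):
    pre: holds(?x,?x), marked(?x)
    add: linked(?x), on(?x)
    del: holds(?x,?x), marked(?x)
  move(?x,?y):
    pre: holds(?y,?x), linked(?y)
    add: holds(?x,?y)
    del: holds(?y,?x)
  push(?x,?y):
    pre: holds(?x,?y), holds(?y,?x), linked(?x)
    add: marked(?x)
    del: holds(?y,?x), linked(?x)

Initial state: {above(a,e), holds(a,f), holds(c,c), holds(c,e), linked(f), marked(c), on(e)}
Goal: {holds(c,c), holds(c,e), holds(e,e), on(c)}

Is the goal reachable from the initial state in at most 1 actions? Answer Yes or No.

1. tag(c,f)  →  {above(a,e), above(f,c), holds(a,f), holds(c,c), holds(c,e), linked(f), marked(c), on(e)}
2. drop(a,e)  →  {above(a,a), above(f,c), holds(a,f), holds(c,c), holds(c,e), holds(e,e), linked(f), marked(c), on(e)}
3. free(c)  →  {above(a,a), above(f,c), holds(a,f), holds(c,e), holds(e,e), linked(c), linked(f), on(c), on(e)}
4. drop(f,c)  →  {above(a,a), above(f,f), holds(a,f), holds(c,c), holds(c,e), holds(e,e), linked(c), linked(f), on(c), on(e)}
optimal plan length = 4; 4 > 1

No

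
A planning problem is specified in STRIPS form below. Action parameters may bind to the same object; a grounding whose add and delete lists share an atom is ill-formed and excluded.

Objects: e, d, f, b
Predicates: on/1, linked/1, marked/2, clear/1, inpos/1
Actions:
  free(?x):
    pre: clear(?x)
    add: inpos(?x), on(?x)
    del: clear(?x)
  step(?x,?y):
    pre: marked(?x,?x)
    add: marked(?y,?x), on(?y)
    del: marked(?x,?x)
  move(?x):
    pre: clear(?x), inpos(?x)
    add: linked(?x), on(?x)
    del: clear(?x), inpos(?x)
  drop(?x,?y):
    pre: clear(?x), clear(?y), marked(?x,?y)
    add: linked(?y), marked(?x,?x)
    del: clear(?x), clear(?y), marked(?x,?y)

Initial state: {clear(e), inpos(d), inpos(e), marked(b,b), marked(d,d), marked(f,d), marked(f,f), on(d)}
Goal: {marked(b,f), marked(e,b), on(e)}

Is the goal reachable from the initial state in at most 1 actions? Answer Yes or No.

1. step(f,b)  →  {clear(e), inpos(d), inpos(e), marked(b,b), marked(b,f), marked(d,d), marked(f,d), on(b), on(d)}
2. step(b,e)  →  {clear(e), inpos(d), inpos(e), marked(b,f), marked(d,d), marked(e,b), marked(f,d), on(b), on(d), on(e)}
optimal plan length = 2; 2 > 1

No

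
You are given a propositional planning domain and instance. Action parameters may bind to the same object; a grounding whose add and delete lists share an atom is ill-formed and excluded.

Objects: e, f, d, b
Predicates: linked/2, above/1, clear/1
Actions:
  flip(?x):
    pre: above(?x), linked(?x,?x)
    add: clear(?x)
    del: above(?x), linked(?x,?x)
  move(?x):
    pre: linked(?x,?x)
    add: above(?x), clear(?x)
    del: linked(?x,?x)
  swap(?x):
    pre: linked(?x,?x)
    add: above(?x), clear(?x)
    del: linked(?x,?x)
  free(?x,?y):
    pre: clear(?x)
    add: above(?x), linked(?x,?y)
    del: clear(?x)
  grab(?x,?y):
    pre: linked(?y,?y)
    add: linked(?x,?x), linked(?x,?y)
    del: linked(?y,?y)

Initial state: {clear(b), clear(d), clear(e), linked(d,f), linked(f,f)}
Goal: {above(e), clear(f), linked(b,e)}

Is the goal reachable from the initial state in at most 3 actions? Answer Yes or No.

Yes

1. move(f)  →  {above(f), clear(b), clear(d), clear(e), clear(f), linked(d,f)}
2. free(e,e)  →  {above(e), above(f), clear(b), clear(d), clear(f), linked(d,f), linked(e,e)}
3. free(b,e)  →  {above(b), above(e), above(f), clear(d), clear(f), linked(b,e), linked(d,f), linked(e,e)}
optimal plan length = 3; 3 ≤ 3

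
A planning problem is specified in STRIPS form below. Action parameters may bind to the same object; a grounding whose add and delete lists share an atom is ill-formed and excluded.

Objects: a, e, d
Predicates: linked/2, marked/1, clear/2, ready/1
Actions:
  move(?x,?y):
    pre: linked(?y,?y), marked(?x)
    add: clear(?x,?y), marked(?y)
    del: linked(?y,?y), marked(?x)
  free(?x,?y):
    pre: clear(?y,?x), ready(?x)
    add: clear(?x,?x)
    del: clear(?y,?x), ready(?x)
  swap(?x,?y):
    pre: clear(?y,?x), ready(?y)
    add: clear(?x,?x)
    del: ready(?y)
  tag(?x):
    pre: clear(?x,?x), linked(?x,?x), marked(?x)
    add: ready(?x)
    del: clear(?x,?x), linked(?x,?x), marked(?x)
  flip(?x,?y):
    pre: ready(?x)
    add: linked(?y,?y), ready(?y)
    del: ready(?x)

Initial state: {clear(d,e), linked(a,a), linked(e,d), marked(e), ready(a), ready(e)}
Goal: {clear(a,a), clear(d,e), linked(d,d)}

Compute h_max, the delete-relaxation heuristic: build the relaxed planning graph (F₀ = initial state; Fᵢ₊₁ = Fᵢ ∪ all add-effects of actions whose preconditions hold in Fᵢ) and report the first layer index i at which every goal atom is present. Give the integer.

F0 = init (6 atoms)
F1 = F0 ∪ {clear(e,a), clear(e,e), linked(d,d), linked(e,e), marked(a), ready(d)}  (12 atoms)
F2 = F1 ∪ {clear(a,a), clear(a,d), clear(a,e), clear(e,d), marked(d)}  (17 atoms)
goal ⊆ F2  ⇒  h_max = 2

2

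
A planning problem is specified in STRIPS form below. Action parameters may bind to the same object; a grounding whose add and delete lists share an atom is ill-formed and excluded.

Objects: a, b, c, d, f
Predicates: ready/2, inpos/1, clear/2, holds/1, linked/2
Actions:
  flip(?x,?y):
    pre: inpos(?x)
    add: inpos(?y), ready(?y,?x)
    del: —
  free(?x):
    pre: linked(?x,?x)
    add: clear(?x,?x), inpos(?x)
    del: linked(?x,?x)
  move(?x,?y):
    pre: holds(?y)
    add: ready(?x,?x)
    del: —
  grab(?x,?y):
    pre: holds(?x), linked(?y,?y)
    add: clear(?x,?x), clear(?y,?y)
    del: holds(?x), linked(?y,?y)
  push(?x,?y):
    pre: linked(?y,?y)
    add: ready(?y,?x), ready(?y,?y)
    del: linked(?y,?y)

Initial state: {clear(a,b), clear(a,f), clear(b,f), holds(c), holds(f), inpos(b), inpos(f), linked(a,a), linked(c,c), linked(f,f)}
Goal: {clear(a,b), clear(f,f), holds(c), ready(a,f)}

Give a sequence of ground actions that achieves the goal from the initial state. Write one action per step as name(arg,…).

1. flip(f,a)  →  {clear(a,b), clear(a,f), clear(b,f), holds(c), holds(f), inpos(a), inpos(b), inpos(f), linked(a,a), linked(c,c), linked(f,f), ready(a,f)}
2. free(f)  →  {clear(a,b), clear(a,f), clear(b,f), clear(f,f), holds(c), holds(f), inpos(a), inpos(b), inpos(f), linked(a,a), linked(c,c), ready(a,f)}

flip(f,a); free(f)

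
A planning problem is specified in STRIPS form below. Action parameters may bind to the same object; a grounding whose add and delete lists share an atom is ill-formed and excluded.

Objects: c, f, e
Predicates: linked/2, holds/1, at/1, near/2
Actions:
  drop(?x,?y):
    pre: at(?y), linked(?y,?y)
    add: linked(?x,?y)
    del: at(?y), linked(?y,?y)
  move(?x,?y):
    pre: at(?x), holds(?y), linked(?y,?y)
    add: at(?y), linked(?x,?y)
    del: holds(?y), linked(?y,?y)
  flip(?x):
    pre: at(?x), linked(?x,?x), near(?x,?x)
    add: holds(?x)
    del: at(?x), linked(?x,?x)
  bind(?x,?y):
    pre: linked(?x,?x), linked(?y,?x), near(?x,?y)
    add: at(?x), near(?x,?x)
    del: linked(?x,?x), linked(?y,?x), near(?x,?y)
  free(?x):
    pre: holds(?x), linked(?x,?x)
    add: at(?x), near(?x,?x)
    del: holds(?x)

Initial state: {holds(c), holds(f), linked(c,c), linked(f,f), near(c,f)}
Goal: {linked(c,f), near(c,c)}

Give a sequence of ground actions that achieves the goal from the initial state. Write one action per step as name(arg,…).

1. free(c)  →  {at(c), holds(f), linked(c,c), linked(f,f), near(c,c), near(c,f)}
2. move(c,f)  →  {at(c), at(f), linked(c,c), linked(c,f), near(c,c), near(c,f)}

free(c); move(c,f)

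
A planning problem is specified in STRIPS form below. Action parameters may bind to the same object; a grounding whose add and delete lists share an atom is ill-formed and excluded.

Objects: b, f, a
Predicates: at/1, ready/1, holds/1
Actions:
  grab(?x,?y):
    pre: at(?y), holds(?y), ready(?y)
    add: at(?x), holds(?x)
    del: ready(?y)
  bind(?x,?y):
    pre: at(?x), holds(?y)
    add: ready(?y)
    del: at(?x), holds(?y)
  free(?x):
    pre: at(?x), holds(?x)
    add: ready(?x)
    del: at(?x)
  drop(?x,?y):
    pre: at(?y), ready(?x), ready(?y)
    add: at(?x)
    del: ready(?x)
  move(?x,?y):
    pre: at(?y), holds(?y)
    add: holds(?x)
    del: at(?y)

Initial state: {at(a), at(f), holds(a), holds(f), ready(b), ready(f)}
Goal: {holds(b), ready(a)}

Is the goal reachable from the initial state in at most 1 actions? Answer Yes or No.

1. grab(b,f)  →  {at(a), at(b), at(f), holds(a), holds(b), holds(f), ready(b)}
2. bind(b,a)  →  {at(a), at(f), holds(b), holds(f), ready(a), ready(b)}
optimal plan length = 2; 2 > 1

No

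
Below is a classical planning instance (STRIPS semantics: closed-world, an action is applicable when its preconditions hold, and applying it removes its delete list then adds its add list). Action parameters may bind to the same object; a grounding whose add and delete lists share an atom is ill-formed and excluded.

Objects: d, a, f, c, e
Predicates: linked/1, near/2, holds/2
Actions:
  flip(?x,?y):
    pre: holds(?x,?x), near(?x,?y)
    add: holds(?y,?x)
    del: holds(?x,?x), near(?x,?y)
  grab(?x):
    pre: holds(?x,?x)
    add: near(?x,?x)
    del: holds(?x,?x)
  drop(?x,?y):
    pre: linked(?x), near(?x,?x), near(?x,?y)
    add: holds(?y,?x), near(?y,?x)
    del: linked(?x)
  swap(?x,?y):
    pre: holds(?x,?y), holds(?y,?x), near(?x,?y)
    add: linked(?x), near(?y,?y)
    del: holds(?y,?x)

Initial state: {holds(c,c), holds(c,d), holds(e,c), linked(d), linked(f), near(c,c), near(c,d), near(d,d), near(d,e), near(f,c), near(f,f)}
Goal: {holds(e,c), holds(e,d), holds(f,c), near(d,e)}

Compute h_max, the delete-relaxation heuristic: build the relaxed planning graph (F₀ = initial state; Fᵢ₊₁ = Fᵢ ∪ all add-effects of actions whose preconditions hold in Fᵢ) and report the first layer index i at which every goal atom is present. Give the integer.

2

F0 = init (11 atoms)
F1 = F0 ∪ {holds(c,f), holds(d,c), holds(d,d), holds(e,d), holds(f,f), linked(c), near(c,f), near(e,d)}  (19 atoms)
F2 = F1 ∪ {holds(f,c), near(d,c)}  (21 atoms)
goal ⊆ F2  ⇒  h_max = 2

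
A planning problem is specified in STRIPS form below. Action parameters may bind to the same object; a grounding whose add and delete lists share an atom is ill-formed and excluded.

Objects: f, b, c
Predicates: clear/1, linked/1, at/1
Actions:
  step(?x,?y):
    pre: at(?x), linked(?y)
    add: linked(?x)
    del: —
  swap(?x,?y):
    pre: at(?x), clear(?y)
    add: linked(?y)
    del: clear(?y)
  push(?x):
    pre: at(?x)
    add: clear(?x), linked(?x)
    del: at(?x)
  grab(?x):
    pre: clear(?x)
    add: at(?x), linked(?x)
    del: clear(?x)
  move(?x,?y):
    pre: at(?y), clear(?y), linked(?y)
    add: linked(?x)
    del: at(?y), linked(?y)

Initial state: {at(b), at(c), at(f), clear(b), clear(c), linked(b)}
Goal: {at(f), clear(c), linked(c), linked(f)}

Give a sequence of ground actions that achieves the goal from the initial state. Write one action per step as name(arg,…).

step(f,b); step(c,f)

1. step(f,b)  →  {at(b), at(c), at(f), clear(b), clear(c), linked(b), linked(f)}
2. step(c,f)  →  {at(b), at(c), at(f), clear(b), clear(c), linked(b), linked(c), linked(f)}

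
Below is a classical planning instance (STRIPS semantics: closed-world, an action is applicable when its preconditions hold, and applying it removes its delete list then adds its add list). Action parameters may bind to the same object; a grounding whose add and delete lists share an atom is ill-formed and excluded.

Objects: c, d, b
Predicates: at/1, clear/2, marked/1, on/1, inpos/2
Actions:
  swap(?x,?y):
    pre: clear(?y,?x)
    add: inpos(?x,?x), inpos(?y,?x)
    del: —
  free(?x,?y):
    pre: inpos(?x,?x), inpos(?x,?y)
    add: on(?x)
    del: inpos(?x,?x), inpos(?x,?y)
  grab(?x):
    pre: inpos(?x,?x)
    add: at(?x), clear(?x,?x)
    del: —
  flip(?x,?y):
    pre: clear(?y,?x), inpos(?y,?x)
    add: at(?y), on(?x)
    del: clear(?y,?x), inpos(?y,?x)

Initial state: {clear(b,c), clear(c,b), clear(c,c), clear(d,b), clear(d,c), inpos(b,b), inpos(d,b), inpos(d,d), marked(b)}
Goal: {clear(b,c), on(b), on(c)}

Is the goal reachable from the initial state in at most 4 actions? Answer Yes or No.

Yes

1. swap(c,c)  →  {clear(b,c), clear(c,b), clear(c,c), clear(d,b), clear(d,c), inpos(b,b), inpos(c,c), inpos(d,b), inpos(d,d), marked(b)}
2. free(c,c)  →  {clear(b,c), clear(c,b), clear(c,c), clear(d,b), clear(d,c), inpos(b,b), inpos(d,b), inpos(d,d), marked(b), on(c)}
3. free(b,b)  →  {clear(b,c), clear(c,b), clear(c,c), clear(d,b), clear(d,c), inpos(d,b), inpos(d,d), marked(b), on(b), on(c)}
optimal plan length = 3; 3 ≤ 4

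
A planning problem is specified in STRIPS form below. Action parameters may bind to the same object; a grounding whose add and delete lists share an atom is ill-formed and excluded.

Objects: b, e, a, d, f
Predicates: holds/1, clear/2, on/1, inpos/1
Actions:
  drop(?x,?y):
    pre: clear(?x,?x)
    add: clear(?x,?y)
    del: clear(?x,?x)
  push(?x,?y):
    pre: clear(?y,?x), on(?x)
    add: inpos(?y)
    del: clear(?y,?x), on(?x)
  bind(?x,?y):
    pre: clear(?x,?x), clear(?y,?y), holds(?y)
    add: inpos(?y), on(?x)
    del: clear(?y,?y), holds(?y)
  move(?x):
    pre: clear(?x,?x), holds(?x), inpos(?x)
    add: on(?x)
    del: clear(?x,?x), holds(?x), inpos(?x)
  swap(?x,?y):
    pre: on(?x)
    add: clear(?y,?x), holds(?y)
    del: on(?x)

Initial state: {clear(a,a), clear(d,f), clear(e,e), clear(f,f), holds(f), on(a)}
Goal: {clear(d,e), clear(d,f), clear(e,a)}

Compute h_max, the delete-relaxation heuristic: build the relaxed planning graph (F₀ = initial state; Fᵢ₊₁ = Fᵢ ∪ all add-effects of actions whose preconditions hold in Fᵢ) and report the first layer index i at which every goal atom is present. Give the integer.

2

F0 = init (6 atoms)
F1 = F0 ∪ {clear(a,b), clear(a,d), clear(a,e), clear(a,f), clear(b,a), clear(d,a), clear(e,a), clear(e,b), clear(e,d), clear(e,f), clear(f,a), clear(f,b), clear(f,d), clear(f,e), holds(a), holds(b), holds(d), holds(e), inpos(a), inpos(f), on(e), on(f)}  (28 atoms)
F2 = F1 ∪ {clear(b,e), clear(b,f), clear(d,e), inpos(b), inpos(d), inpos(e)}  (34 atoms)
goal ⊆ F2  ⇒  h_max = 2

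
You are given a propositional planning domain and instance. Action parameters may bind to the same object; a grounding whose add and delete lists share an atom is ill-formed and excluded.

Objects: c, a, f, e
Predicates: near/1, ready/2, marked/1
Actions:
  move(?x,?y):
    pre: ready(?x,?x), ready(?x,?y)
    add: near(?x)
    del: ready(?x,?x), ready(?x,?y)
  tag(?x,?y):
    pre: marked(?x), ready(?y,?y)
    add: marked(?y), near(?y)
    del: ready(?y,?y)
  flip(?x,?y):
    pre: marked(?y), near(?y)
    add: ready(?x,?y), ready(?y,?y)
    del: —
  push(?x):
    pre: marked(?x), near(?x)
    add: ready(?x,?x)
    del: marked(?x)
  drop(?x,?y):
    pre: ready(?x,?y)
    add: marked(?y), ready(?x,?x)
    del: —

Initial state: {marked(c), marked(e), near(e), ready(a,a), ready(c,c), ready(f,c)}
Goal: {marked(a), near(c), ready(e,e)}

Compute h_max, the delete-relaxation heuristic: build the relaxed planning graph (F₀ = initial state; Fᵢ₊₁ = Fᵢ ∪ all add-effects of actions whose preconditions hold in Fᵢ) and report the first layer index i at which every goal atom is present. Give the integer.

1

F0 = init (6 atoms)
F1 = F0 ∪ {marked(a), near(a), near(c), ready(a,e), ready(c,e), ready(e,e), ready(f,e), ready(f,f)}  (14 atoms)
goal ⊆ F1  ⇒  h_max = 1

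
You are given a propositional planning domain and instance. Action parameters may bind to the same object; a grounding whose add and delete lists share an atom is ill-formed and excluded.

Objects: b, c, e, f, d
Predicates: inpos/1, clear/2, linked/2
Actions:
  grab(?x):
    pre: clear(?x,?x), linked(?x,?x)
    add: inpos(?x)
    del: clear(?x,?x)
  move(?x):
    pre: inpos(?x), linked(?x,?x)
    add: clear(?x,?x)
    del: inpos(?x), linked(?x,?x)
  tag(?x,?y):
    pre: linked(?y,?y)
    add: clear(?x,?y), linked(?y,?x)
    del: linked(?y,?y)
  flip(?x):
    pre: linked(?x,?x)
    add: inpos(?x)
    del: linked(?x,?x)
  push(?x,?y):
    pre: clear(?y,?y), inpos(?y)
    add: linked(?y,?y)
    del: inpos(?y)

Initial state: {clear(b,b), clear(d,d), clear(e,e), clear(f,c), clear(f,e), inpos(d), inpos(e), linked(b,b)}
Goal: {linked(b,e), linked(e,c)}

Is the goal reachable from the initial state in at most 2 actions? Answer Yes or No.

1. tag(e,b)  →  {clear(b,b), clear(d,d), clear(e,b), clear(e,e), clear(f,c), clear(f,e), inpos(d), inpos(e), linked(b,e)}
2. push(b,e)  →  {clear(b,b), clear(d,d), clear(e,b), clear(e,e), clear(f,c), clear(f,e), inpos(d), linked(b,e), linked(e,e)}
3. tag(c,e)  →  {clear(b,b), clear(c,e), clear(d,d), clear(e,b), clear(e,e), clear(f,c), clear(f,e), inpos(d), linked(b,e), linked(e,c)}
optimal plan length = 3; 3 > 2

No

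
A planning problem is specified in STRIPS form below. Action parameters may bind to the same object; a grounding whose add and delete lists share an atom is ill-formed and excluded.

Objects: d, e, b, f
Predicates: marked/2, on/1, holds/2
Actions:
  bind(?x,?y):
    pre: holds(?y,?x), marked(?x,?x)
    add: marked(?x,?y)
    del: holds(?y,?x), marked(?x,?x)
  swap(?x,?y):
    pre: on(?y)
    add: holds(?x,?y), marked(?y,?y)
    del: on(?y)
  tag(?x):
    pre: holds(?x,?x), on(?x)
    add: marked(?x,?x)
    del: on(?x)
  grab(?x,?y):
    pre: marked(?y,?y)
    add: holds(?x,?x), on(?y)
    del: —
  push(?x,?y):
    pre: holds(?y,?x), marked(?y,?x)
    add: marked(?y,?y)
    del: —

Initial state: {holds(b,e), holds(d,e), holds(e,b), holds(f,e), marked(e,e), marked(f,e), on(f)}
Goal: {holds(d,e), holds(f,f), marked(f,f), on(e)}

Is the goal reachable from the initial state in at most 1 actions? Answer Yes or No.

1. swap(d,f)  →  {holds(b,e), holds(d,e), holds(d,f), holds(e,b), holds(f,e), marked(e,e), marked(f,e), marked(f,f)}
2. grab(f,e)  →  {holds(b,e), holds(d,e), holds(d,f), holds(e,b), holds(f,e), holds(f,f), marked(e,e), marked(f,e), marked(f,f), on(e)}
optimal plan length = 2; 2 > 1

No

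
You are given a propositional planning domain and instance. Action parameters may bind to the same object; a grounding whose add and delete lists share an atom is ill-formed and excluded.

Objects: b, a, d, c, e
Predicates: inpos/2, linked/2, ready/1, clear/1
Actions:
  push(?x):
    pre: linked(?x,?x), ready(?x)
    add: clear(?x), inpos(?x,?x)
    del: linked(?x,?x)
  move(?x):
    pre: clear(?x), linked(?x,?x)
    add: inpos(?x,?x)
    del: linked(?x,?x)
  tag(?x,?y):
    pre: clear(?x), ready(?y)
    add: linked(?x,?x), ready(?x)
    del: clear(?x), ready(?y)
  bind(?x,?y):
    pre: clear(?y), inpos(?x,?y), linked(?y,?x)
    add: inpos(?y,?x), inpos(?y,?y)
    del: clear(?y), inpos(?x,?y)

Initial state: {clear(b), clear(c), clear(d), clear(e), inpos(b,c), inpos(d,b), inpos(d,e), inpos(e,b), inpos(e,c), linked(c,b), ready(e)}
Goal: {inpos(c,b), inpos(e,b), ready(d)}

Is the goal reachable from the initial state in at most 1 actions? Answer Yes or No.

No

1. tag(d,e)  →  {clear(b), clear(c), clear(e), inpos(b,c), inpos(d,b), inpos(d,e), inpos(e,b), inpos(e,c), linked(c,b), linked(d,d), ready(d)}
2. bind(b,c)  →  {clear(b), clear(e), inpos(c,b), inpos(c,c), inpos(d,b), inpos(d,e), inpos(e,b), inpos(e,c), linked(c,b), linked(d,d), ready(d)}
optimal plan length = 2; 2 > 1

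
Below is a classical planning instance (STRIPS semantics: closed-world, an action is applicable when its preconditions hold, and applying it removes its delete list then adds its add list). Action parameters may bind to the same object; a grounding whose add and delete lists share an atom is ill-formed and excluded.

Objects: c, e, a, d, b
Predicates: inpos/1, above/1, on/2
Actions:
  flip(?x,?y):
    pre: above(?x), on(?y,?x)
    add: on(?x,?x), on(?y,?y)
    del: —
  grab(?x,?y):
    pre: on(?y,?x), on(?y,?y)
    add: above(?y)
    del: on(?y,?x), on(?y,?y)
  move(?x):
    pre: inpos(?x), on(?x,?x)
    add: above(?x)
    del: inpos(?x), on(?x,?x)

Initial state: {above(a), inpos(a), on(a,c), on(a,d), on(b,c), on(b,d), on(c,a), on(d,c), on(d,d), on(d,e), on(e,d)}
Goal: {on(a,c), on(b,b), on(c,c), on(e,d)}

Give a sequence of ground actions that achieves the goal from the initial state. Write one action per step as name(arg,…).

flip(a,c); grab(c,c); flip(c,b)

1. flip(a,c)  →  {above(a), inpos(a), on(a,a), on(a,c), on(a,d), on(b,c), on(b,d), on(c,a), on(c,c), on(d,c), on(d,d), on(d,e), on(e,d)}
2. grab(c,c)  →  {above(a), above(c), inpos(a), on(a,a), on(a,c), on(a,d), on(b,c), on(b,d), on(c,a), on(d,c), on(d,d), on(d,e), on(e,d)}
3. flip(c,b)  →  {above(a), above(c), inpos(a), on(a,a), on(a,c), on(a,d), on(b,b), on(b,c), on(b,d), on(c,a), on(c,c), on(d,c), on(d,d), on(d,e), on(e,d)}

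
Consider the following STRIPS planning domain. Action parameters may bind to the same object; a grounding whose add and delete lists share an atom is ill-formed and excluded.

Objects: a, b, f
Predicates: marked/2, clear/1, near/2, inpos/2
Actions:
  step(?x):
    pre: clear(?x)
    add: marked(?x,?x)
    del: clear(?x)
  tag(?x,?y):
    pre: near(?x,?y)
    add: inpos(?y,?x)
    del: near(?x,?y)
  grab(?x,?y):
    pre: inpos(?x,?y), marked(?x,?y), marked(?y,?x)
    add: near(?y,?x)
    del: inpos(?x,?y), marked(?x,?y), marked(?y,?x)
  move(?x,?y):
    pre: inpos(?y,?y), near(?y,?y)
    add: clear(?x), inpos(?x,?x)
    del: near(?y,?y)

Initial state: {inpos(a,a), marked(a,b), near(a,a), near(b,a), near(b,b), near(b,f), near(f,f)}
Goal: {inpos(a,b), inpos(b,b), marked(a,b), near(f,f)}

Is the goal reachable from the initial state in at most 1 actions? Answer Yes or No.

No

1. tag(b,a)  →  {inpos(a,a), inpos(a,b), marked(a,b), near(a,a), near(b,b), near(b,f), near(f,f)}
2. tag(b,b)  →  {inpos(a,a), inpos(a,b), inpos(b,b), marked(a,b), near(a,a), near(b,f), near(f,f)}
optimal plan length = 2; 2 > 1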